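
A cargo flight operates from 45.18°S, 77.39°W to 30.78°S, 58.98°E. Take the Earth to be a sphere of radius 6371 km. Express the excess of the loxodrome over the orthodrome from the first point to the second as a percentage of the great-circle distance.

Great circle: σ = 1.6462 rad → d_gc = Rσ = 10488.0 km
Rhumb: Δφ = +0.2513, Δλ = +2.3801, Δψ = +0.3207, q = Δφ/Δψ = 0.7836 → d_rh = R√(Δφ²+q²Δλ²) = 11989.6 km
Excess = (11989.6 − 10488.0) / 10488.0 = 1501.6 / 10488.0 = 14.32% ≈ 14.3%

14.3%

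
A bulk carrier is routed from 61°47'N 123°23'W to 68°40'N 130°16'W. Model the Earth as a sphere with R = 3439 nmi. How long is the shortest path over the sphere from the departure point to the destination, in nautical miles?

447 nmi

cos σ = sin φ₁ sin φ₂ + cos φ₁ cos φ₂ cos Δλ
      = sin(61.78°)sin(68.67°) + cos(61.78°)cos(68.67°)cos(-6.88°) = 0.9916
σ = 7.453° → d = Rσ = 3439·0.13007 = 447 nmi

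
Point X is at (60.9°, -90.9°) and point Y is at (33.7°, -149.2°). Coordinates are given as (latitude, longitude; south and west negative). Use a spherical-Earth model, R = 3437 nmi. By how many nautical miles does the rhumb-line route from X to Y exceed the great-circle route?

Great circle: cos σ = sin φ₁ sin φ₂ + cos φ₁ cos φ₂ cos Δλ,  σ = 0.7990 rad → d_gc = 2746.2 nmi
Rhumb line: Δψ = -0.7235, q = Δφ/Δψ = 0.6562, d_rh = R√(Δφ²+q²Δλ²) = 2815.8 nmi
Excess = 2815.8 − 2746.2 = 69.6 ≈ 70 nmi

70 nmi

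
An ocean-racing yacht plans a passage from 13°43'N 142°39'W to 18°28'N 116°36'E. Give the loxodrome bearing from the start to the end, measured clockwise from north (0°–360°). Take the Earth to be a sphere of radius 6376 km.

Δψ = ln[tan(π/4+φ₂/2)/tan(π/4+φ₁/2)] = +0.0863
Δλ = -1.7584 rad (taken the short way round)
course = atan2(Δλ, Δψ) = 272.81°

272.8°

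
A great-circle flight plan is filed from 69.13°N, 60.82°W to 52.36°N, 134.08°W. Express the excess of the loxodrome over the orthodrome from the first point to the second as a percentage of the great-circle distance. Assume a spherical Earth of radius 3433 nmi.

Great circle: σ = 0.6392 rad → d_gc = Rσ = 2194.4 nmi
Rhumb: Δφ = -0.2927, Δλ = -1.2786, Δψ = -0.6155, q = Δφ/Δψ = 0.4755 → d_rh = R√(Δφ²+q²Δλ²) = 2316.6 nmi
Excess = (2316.6 − 2194.4) / 2194.4 = 122.2 / 2194.4 = 5.57% ≈ 5.6%

5.6%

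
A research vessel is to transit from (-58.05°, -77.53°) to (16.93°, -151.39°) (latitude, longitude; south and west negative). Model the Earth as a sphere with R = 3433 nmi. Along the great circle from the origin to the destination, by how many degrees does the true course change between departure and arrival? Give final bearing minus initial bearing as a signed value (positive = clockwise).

+36.8°

At departure: θ₁ = atan2(sin Δλ cos φ₂, cos φ₁ sin φ₂ − sin φ₁ cos φ₂ cos Δλ) = 292.45°
At arrival: θ₂ = atan2(sin Δλ cos φ₁, −cos φ₂ sin φ₁ + sin φ₂ cos φ₁ cos Δλ) = 329.25°
Δθ = θ₂ − θ₁ = +36.8°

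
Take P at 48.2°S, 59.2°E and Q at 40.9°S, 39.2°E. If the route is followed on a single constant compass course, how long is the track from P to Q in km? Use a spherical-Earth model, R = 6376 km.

1779 km

Rhumb course C = atan2(Δλ, Δψ) with Δψ = ln[tan(π/4+φ₂/2)/tan(π/4+φ₁/2)] = +0.1791, Δλ = -0.3491 → C = 297.17°
d = R·|Δφ| / |cos C| = 6376·0.12741 / 0.45659 = 1779 km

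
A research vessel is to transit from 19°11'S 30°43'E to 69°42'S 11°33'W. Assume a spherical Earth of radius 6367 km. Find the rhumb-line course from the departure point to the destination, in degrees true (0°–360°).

208.1°

Meridional parts: M(φ₁)=-0.3412, M(φ₂)=-1.7202 → ΔM = -1.3790;  Δλ = -0.7377 rad
tan C = Δλ / ΔM = +0.5350 → C = 208.15°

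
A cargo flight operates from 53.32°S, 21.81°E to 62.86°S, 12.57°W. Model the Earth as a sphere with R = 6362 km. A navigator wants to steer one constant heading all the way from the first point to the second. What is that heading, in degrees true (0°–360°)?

242.1°

Meridional parts: M(φ₁)=-1.1041, M(φ₂)=-1.4214 → ΔM = -0.3173;  Δλ = -0.6000 rad
tan C = Δλ / ΔM = +1.8913 → C = 242.13°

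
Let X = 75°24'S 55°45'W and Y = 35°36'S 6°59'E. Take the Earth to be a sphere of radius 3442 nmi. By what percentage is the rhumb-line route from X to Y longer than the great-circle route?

3.6%

Great circle: σ = 0.8537 rad → d_gc = Rσ = 2938.3 nmi
Rhumb: Δφ = +0.6946, Δλ = +1.0949, Δψ = +1.3893, q = Δφ/Δψ = 0.5000 → d_rh = R√(Δφ²+q²Δλ²) = 3044.3 nmi
Excess = (3044.3 − 2938.3) / 2938.3 = 106.0 / 2938.3 = 3.61% ≈ 3.6%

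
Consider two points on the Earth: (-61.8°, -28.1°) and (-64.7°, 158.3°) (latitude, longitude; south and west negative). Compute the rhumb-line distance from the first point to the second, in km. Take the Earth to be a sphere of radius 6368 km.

8682 km

Δψ = ln[tan(π/4+φ₂/2)/tan(π/4+φ₁/2)] = -0.1126;  Δφ = -0.0506 rad,  Δλ = -3.0299 rad
q = Δφ/Δψ = 0.4497
d = R·√(Δφ² + q²Δλ²) = 6368·1.36340 = 8682 km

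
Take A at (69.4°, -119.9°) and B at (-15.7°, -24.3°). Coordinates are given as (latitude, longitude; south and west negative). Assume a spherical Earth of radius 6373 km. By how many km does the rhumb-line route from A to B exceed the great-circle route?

Great circle: cos σ = sin φ₁ sin φ₂ + cos φ₁ cos φ₂ cos Δλ,  σ = 1.8612 rad → d_gc = 11861.5 km
Rhumb line: Δψ = -1.9827, q = Δφ/Δψ = 0.7491, d_rh = R√(Δφ²+q²Δλ²) = 12371.3 km
Excess = 12371.3 − 11861.5 = 509.8 ≈ 510 km

510 km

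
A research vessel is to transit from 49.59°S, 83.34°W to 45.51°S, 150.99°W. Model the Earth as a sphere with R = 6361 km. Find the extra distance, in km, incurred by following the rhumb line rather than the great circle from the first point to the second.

170 km

Great circle: cos σ = sin φ₁ sin φ₂ + cos φ₁ cos φ₂ cos Δλ,  σ = 0.7728 rad → d_gc = 4916.1 km
Rhumb line: Δψ = +0.1056, q = Δφ/Δψ = 0.6745, d_rh = R√(Δφ²+q²Δλ²) = 5085.8 km
Excess = 5085.8 − 4916.1 = 169.7 ≈ 170 km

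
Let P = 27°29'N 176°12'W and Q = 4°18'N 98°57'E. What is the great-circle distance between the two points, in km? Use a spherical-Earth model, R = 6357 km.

9259 km

cos σ = sin φ₁ sin φ₂ + cos φ₁ cos φ₂ cos Δλ
      = sin(27.48°)sin(4.30°) + cos(27.48°)cos(4.30°)cos(-84.85°) = 0.1140
σ = 83.453° → d = Rσ = 6357·1.45654 = 9259 km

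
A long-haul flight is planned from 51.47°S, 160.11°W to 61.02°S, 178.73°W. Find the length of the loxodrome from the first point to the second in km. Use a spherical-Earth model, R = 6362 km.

1558 km

Rhumb course C = atan2(Δλ, Δψ) with Δψ = ln[tan(π/4+φ₂/2)/tan(π/4+φ₁/2)] = -0.3019, Δλ = -0.3250 → C = 227.11°
d = R·|Δφ| / |cos C| = 6362·0.16668 / 0.68061 = 1558 km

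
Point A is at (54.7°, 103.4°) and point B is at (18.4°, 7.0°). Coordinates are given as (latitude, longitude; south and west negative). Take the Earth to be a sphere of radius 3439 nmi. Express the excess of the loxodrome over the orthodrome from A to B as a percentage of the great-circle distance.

5.5%

Great circle: σ = 1.3730 rad → d_gc = Rσ = 4721.8 nmi
Rhumb: Δφ = -0.6336, Δλ = -1.6825, Δψ = -0.8183, q = Δφ/Δψ = 0.7742 → d_rh = R√(Δφ²+q²Δλ²) = 4981.4 nmi
Excess = (4981.4 − 4721.8) / 4721.8 = 259.6 / 4721.8 = 5.50% ≈ 5.5%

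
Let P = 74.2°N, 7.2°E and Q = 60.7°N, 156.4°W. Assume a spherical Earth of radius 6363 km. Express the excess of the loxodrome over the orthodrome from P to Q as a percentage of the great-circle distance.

39.6%

Great circle: σ = 0.7795 rad → d_gc = Rσ = 4959.7 km
Rhumb: Δφ = -0.2356, Δλ = -2.8554, Δψ = -0.6333, q = Δφ/Δψ = 0.3720 → d_rh = R√(Δφ²+q²Δλ²) = 6923.5 km
Excess = (6923.5 − 4959.7) / 4959.7 = 1963.8 / 4959.7 = 39.60% ≈ 39.6%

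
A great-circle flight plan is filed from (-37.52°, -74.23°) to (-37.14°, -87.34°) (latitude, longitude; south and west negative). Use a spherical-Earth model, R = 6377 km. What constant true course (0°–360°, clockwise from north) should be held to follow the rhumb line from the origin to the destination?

Δψ = ln[tan(π/4+φ₂/2)/tan(π/4+φ₁/2)] = +0.0083
Δλ = -0.2288 rad (taken the short way round)
course = atan2(Δλ, Δψ) = 272.09°

272.1°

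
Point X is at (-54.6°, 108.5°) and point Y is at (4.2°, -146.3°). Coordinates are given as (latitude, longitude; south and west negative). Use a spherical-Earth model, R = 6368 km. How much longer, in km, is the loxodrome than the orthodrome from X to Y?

481 km

Great circle: cos σ = sin φ₁ sin φ₂ + cos φ₁ cos φ₂ cos Δλ,  σ = 1.7836 rad → d_gc = 11357.8 km
Rhumb line: Δψ = +1.2155, q = Δφ/Δψ = 0.8443, d_rh = R√(Δφ²+q²Δλ²) = 11839.0 km
Excess = 11839.0 − 11357.8 = 481.2 ≈ 481 km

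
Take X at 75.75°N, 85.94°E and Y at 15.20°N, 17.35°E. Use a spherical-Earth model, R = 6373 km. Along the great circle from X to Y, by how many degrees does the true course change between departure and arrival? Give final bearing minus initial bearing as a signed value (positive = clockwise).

-58.8°

Initial bearing θ₁ = atan2(sin Δλ cos φ₂, cos φ₁ sin φ₂ − sin φ₁ cos φ₂ cos Δλ) = 252.87°
Final bearing θ₂ = (initial bearing from the destination back to the start) + 180° = 194.11°
Δθ = θ₂ − θ₁ = -58.8°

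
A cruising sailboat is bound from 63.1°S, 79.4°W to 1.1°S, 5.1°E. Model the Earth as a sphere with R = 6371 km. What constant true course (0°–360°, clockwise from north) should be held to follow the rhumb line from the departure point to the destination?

46.3°

Meridional parts: M(φ₁)=-1.4306, M(φ₂)=-0.0192 → ΔM = +1.4114;  Δλ = +1.4748 rad
tan C = Δλ / ΔM = +1.0449 → C = 46.26°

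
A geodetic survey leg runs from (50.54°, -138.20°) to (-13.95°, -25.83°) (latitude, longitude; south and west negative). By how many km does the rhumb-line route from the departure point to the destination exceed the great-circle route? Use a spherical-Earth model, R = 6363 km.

407 km

Great circle: cos σ = sin φ₁ sin φ₂ + cos φ₁ cos φ₂ cos Δλ,  σ = 2.0052 rad → d_gc = 12759.092 km
Rhumb line: Δψ = -1.2713, q = Δφ/Δψ = 0.8853, d_rh = R√(Δφ²+q²Δλ²) = 13166.589 km
Excess = 13166.589 − 12759.092 = 407.497 ≈ 407 km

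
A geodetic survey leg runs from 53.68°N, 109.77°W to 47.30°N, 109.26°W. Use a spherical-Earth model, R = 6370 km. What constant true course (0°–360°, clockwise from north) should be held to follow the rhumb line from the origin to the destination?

177.1°

Δψ = ln[tan(π/4+φ₂/2)/tan(π/4+φ₁/2)] = -0.1754
Δλ = +0.0089 rad (taken the short way round)
course = atan2(Δλ, Δψ) = 177.09°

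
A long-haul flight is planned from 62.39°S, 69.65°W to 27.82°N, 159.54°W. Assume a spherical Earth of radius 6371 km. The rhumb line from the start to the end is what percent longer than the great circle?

Great circle: σ = 1.9963 rad → d_gc = Rσ = 12718.3 km
Rhumb: Δφ = +1.5745, Δλ = -1.5689, Δψ = +1.9094, q = Δφ/Δψ = 0.8246 → d_rh = R√(Δφ²+q²Δλ²) = 12982.6 km
Excess = (12982.6 − 12718.3) / 12718.3 = 264.3 / 12718.3 = 2.08% ≈ 2.1%

2.1%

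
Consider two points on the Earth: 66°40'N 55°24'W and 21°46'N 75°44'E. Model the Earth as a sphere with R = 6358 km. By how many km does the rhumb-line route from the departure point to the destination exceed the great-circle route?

Great circle: cos σ = sin φ₁ sin φ₂ + cos φ₁ cos φ₂ cos Δλ,  σ = 1.4721 rad → d_gc = 9359.7 km
Rhumb line: Δψ = -1.1882, q = Δφ/Δψ = 0.6596, d_rh = R√(Δφ²+q²Δλ²) = 10813.8 km
Excess = 10813.8 − 9359.7 = 1454.1 ≈ 1454 km

1454 km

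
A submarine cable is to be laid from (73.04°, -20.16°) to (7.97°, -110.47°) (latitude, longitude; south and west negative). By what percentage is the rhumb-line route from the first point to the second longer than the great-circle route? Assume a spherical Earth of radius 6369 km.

5.8%

Great circle: σ = 1.4394 rad → d_gc = Rσ = 9167.3 km
Rhumb: Δφ = -1.1357, Δλ = -1.5762, Δψ = -1.7636, q = Δφ/Δψ = 0.6440 → d_rh = R√(Δφ²+q²Δλ²) = 9701.0 km
Excess = (9701.0 − 9167.3) / 9167.3 = 533.7 / 9167.3 = 5.82% ≈ 5.8%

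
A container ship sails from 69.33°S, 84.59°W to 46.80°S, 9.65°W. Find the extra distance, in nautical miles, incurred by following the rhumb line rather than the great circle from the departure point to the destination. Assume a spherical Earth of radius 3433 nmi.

140 nmi

Great circle: cos σ = sin φ₁ sin φ₂ + cos φ₁ cos φ₂ cos Δλ,  σ = 0.7305 rad → d_gc = 2507.9 nmi
Rhumb line: Δψ = +0.7752, q = Δφ/Δψ = 0.5072, d_rh = R√(Δφ²+q²Δλ²) = 2647.6 nmi
Excess = 2647.6 − 2507.9 = 139.7 ≈ 140 nmi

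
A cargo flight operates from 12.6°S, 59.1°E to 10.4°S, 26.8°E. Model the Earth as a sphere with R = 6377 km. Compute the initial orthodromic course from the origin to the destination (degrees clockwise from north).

θ = atan2( sin Δλ·cos φ₂ ,  cos φ₁ sin φ₂ − sin φ₁ cos φ₂ cos Δλ )
  = atan2(-0.5256, +0.0052) = 270.57°

270.6°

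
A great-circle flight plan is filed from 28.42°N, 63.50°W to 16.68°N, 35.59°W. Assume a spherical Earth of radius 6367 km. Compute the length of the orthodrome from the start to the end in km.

3137 km

cos σ = sin φ₁ sin φ₂ + cos φ₁ cos φ₂ cos Δλ
      = sin(28.42°)sin(16.68°) + cos(28.42°)cos(16.68°)cos(27.91°) = 0.8811
σ = 28.226° → d = Rσ = 6367·0.49264 = 3137 km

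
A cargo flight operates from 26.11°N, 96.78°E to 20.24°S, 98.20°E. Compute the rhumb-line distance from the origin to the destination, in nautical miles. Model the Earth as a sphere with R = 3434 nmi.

Rhumb course C = atan2(Δλ, Δψ) with Δψ = ln[tan(π/4+φ₂/2)/tan(π/4+φ₁/2)] = -0.8332, Δλ = +0.0248 → C = 178.30°
d = R·|Δφ| / |cos C| = 3434·0.80896 / 0.99956 = 2779 nmi

2779 nmi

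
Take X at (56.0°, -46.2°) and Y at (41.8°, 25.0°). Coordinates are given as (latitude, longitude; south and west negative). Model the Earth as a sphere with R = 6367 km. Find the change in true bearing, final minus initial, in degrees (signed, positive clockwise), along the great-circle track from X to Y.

At departure: θ₁ = atan2(sin Δλ cos φ₂, cos φ₁ sin φ₂ − sin φ₁ cos φ₂ cos Δλ) = 76.18°
At arrival: θ₂ = atan2(sin Δλ cos φ₁, −cos φ₂ sin φ₁ + sin φ₂ cos φ₁ cos Δλ) = 133.25°
Δθ = θ₂ − θ₁ = +57.1°

+57.1°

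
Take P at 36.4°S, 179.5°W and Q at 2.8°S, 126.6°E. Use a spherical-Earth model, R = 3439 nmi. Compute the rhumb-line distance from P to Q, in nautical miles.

3608 nmi

Rhumb course C = atan2(Δλ, Δψ) with Δψ = ln[tan(π/4+φ₂/2)/tan(π/4+φ₁/2)] = +0.6340, Δλ = -0.9407 → C = 303.98°
d = R·|Δφ| / |cos C| = 3439·0.58643 / 0.55889 = 3608 nmi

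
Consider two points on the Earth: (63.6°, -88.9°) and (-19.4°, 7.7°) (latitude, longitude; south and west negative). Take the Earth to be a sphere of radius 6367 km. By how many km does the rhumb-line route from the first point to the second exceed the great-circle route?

Great circle: cos σ = sin φ₁ sin φ₂ + cos φ₁ cos φ₂ cos Δλ,  σ = 1.9238 rad → d_gc = 12248.9 km
Rhumb line: Δψ = -1.7954, q = Δφ/Δψ = 0.8069, d_rh = R√(Δφ²+q²Δλ²) = 12652.8 km
Excess = 12652.8 − 12248.9 = 403.9 ≈ 404 km

404 km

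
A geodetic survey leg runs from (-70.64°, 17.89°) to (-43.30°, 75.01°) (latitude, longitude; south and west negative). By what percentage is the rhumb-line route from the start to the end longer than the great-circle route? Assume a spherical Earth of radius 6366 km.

Great circle: σ = 0.6793 rad → d_gc = Rσ = 4324.4 km
Rhumb: Δφ = +0.4772, Δλ = +0.9969, Δψ = +0.9286, q = Δφ/Δψ = 0.5139 → d_rh = R√(Δφ²+q²Δλ²) = 4456.9 km
Excess = (4456.9 − 4324.4) / 4324.4 = 132.5 / 4324.4 = 3.06% ≈ 3.1%

3.1%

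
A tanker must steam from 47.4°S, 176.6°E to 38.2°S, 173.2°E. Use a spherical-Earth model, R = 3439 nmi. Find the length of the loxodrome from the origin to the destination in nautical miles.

Rhumb course C = atan2(Δλ, Δψ) with Δψ = ln[tan(π/4+φ₂/2)/tan(π/4+φ₁/2)] = +0.2195, Δλ = -0.0593 → C = 344.87°
d = R·|Δφ| / |cos C| = 3439·0.16057 / 0.96534 = 572 nmi

572 nmi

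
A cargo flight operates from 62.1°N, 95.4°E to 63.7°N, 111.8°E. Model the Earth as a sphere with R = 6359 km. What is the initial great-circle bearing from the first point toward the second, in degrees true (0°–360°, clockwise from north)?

N = sin Δλ·cos φ₂ = +0.1251;  D = cos φ₁ sin φ₂ − sin φ₁ cos φ₂ cos Δλ = +0.0439
initial course = atan2(N, D) = 70.68°

70.7°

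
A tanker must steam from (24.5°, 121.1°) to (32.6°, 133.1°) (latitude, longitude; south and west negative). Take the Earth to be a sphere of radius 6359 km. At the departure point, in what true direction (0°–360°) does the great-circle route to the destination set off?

49.7°

N = sin Δλ·cos φ₂ = +0.1752;  D = cos φ₁ sin φ₂ − sin φ₁ cos φ₂ cos Δλ = +0.1485
initial course = atan2(N, D) = 49.70°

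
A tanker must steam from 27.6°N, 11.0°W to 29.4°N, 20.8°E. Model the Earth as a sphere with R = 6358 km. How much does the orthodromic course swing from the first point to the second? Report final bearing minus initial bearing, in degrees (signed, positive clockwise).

+15.5°

Initial bearing θ₁ = atan2(sin Δλ cos φ₂, cos φ₁ sin φ₂ − sin φ₁ cos φ₂ cos Δλ) = 78.67°
Final bearing θ₂ = (initial bearing from the destination back to the start) + 180° = 94.15°
Δθ = θ₂ − θ₁ = +15.5°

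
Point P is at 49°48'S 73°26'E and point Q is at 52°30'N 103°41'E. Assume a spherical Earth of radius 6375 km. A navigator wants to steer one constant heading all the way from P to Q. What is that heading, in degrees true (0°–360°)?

Δψ = ln[tan(π/4+φ₂/2)/tan(π/4+φ₁/2)] = +2.0857
Δλ = +0.5280 rad (taken the short way round)
course = atan2(Δλ, Δψ) = 14.21°

14.2°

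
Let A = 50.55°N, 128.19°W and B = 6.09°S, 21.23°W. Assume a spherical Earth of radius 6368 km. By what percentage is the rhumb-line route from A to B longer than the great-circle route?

3.6%

Great circle: σ = 1.8403 rad → d_gc = Rσ = 11718.8 km
Rhumb: Δφ = -0.9886, Δλ = +1.8668, Δψ = -1.1322, q = Δφ/Δψ = 0.8731 → d_rh = R√(Δφ²+q²Δλ²) = 12139.4 km
Excess = (12139.4 − 11718.8) / 11718.8 = 420.6 / 11718.8 = 3.59% ≈ 3.6%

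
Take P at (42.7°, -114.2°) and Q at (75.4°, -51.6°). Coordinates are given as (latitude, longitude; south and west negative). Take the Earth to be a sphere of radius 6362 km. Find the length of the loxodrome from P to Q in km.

Rhumb course C = atan2(Δλ, Δψ) with Δψ = ln[tan(π/4+φ₂/2)/tan(π/4+φ₁/2)] = +1.2292, Δλ = +1.0926 → C = 41.63°
d = R·|Δφ| / |cos C| = 6362·0.57072 / 0.74743 = 4858 km

4858 km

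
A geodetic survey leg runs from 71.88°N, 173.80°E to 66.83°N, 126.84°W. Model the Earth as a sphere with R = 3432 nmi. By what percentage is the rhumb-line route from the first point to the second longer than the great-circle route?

Great circle: σ = 0.3594 rad → d_gc = Rσ = 1233.4 nmi
Rhumb: Δφ = -0.0881, Δλ = +1.0360, Δψ = -0.2512, q = Δφ/Δψ = 0.3508 → d_rh = R√(Δφ²+q²Δλ²) = 1283.6 nmi
Excess = (1283.6 − 1233.4) / 1233.4 = 50.2 / 1233.4 = 4.07% ≈ 4.1%

4.1%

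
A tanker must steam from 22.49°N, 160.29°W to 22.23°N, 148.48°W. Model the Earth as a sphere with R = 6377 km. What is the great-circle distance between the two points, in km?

Haversine: a = sin²(Δφ/2)+cos φ₁ cos φ₂ sin²(Δλ/2) = 0.00906;  σ = 2·atan2(√a,√(1−a))
σ = 10.922° → d = Rσ = 6377·0.19063 = 1216 km

1216 km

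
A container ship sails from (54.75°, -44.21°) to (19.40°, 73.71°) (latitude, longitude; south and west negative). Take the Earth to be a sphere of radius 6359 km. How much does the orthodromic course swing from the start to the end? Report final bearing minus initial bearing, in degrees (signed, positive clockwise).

Initial bearing θ₁ = atan2(sin Δλ cos φ₂, cos φ₁ sin φ₂ − sin φ₁ cos φ₂ cos Δλ) = 56.46°
Final bearing θ₂ = (initial bearing from the destination back to the start) + 180° = 149.33°
Δθ = θ₂ − θ₁ = +92.9°

+92.9°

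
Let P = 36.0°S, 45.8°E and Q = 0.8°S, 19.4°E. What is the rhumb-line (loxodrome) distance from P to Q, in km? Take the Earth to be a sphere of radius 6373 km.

4774 km

Rhumb course C = atan2(Δλ, Δψ) with Δψ = ln[tan(π/4+φ₂/2)/tan(π/4+φ₁/2)] = +0.6603, Δλ = -0.4608 → C = 325.09°
d = R·|Δφ| / |cos C| = 6373·0.61436 / 0.82008 = 4774 km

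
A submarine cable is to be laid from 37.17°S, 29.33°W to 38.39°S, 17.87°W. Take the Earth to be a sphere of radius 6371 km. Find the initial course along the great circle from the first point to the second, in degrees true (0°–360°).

N = sin Δλ·cos φ₂ = +0.1557;  D = cos φ₁ sin φ₂ − sin φ₁ cos φ₂ cos Δλ = -0.0307
initial course = atan2(N, D) = 101.16°

101.2°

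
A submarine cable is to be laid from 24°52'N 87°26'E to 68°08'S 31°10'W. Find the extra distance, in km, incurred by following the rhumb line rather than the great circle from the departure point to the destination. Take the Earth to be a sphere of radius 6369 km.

813 km

Great circle: cos σ = sin φ₁ sin φ₂ + cos φ₁ cos φ₂ cos Δλ,  σ = 2.1556 rad → d_gc = 13728.8 km
Rhumb line: Δψ = -2.0925, q = Δφ/Δψ = 0.7757, d_rh = R√(Δφ²+q²Δλ²) = 14541.5 km
Excess = 14541.5 − 13728.8 = 812.7 ≈ 813 km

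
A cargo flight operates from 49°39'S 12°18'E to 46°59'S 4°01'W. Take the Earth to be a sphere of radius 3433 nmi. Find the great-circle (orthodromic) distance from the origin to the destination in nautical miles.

cos σ = sin φ₁ sin φ₂ + cos φ₁ cos φ₂ cos Δλ
      = sin(-49.65°)sin(-46.98°) + cos(-49.65°)cos(-46.98°)cos(-16.32°) = 0.9811
σ = 11.149° → d = Rσ = 3433·0.19459 = 668 nmi

668 nmi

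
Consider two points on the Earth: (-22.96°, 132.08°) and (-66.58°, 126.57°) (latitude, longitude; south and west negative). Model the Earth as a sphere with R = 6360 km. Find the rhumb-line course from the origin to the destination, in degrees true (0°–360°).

184.7°

Meridional parts: M(φ₁)=-0.4119, M(φ₂)=-1.5737 → ΔM = -1.1618;  Δλ = -0.0962 rad
tan C = Δλ / ΔM = +0.0828 → C = 184.73°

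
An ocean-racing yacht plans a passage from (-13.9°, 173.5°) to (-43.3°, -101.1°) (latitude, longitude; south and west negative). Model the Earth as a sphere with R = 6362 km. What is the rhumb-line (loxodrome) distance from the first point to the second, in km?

Rhumb course C = atan2(Δλ, Δψ) with Δψ = ln[tan(π/4+φ₂/2)/tan(π/4+φ₁/2)] = -0.5950, Δλ = +1.4905 → C = 111.76°
d = R·|Δφ| / |cos C| = 6362·0.51313 / 0.37074 = 8805 km

8805 km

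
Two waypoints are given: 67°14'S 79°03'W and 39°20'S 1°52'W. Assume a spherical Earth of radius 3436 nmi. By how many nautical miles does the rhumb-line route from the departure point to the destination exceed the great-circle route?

Great circle: cos σ = sin φ₁ sin φ₂ + cos φ₁ cos φ₂ cos Δλ,  σ = 0.8621 rad → d_gc = 2962.2 nmi
Rhumb line: Δψ = +0.8550, q = Δφ/Δψ = 0.5695, d_rh = R√(Δφ²+q²Δλ²) = 3122.3 nmi
Excess = 3122.3 − 2962.2 = 160.1 ≈ 160 nmi

160 nmi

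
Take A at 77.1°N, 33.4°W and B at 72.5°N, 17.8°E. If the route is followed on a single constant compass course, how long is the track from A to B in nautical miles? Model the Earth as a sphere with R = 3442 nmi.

847 nmi

Rhumb course C = atan2(Δλ, Δψ) with Δψ = ln[tan(π/4+φ₂/2)/tan(π/4+φ₁/2)] = -0.3086, Δλ = +0.8936 → C = 109.05°
d = R·|Δφ| / |cos C| = 3442·0.08029 / 0.32638 = 847 nmi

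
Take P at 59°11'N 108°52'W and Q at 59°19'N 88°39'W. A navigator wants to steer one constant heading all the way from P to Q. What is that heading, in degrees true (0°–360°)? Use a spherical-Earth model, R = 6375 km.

Meridional parts: M(φ₁)=+1.2888, M(φ₂)=+1.2933 → ΔM = +0.0046;  Δλ = +0.3528 rad
tan C = Δλ / ΔM = +77.5247 → C = 89.26°

89.3°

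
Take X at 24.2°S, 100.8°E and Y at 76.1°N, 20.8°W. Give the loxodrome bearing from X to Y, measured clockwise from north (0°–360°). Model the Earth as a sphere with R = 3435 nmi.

Meridional parts: M(φ₁)=-0.4355, M(φ₂)=+2.1046 → ΔM = +2.5401;  Δλ = -2.1223 rad
tan C = Δλ / ΔM = -0.8355 → C = 320.12°

320.1°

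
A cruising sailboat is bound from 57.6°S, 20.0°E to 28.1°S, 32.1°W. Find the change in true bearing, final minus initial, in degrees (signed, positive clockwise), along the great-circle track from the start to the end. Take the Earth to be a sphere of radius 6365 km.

+37.9°

Initial bearing θ₁ = atan2(sin Δλ cos φ₂, cos φ₁ sin φ₂ − sin φ₁ cos φ₂ cos Δλ) = 286.42°
Final bearing θ₂ = (initial bearing from the destination back to the start) + 180° = 324.36°
Δθ = θ₂ − θ₁ = +37.9°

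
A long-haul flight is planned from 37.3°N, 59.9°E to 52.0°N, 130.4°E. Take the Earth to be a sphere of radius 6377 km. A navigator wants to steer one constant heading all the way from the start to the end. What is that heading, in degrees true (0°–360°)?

73.5°

Meridional parts: M(φ₁)=+0.7026, M(φ₂)=+1.0662 → ΔM = +0.3636;  Δλ = +1.2305 rad
tan C = Δλ / ΔM = +3.3841 → C = 73.54°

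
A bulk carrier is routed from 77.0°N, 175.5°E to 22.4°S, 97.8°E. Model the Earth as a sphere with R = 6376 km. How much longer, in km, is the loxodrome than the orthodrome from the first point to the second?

364 km

Great circle: cos σ = sin φ₁ sin φ₂ + cos φ₁ cos φ₂ cos Δλ,  σ = 1.9039 rad → d_gc = 12139.4 km
Rhumb line: Δψ = -2.5734, q = Δφ/Δψ = 0.6741, d_rh = R√(Δφ²+q²Δλ²) = 12503.3 km
Excess = 12503.3 − 12139.4 = 363.9 ≈ 364 km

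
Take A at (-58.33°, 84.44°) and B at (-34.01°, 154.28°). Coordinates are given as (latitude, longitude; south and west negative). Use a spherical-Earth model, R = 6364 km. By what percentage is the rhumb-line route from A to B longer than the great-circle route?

Great circle: σ = 0.8943 rad → d_gc = Rσ = 5691.5 km
Rhumb: Δφ = +0.4245, Δλ = +1.2189, Δψ = +0.6282, q = Δφ/Δψ = 0.6757 → d_rh = R√(Δφ²+q²Δλ²) = 5896.5 km
Excess = (5896.5 − 5691.5) / 5691.5 = 205.0 / 5691.5 = 3.60% ≈ 3.6%

3.6%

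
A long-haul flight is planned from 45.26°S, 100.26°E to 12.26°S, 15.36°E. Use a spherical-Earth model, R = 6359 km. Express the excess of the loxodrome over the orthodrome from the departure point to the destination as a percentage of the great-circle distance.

2.7%

Great circle: σ = 1.3572 rad → d_gc = Rσ = 8630.4 km
Rhumb: Δφ = +0.5760, Δλ = -1.4818, Δψ = +0.6722, q = Δφ/Δψ = 0.8569 → d_rh = R√(Δφ²+q²Δλ²) = 8865.7 km
Excess = (8865.7 − 8630.4) / 8630.4 = 235.3 / 8630.4 = 2.73% ≈ 2.7%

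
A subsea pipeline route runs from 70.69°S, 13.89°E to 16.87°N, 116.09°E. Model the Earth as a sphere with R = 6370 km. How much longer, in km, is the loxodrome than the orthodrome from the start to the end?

629 km

Great circle: cos σ = sin φ₁ sin φ₂ + cos φ₁ cos φ₂ cos Δλ,  σ = 1.9185 rad → d_gc = 12220.9 km
Rhumb line: Δψ = +2.0700, q = Δφ/Δψ = 0.7383, d_rh = R√(Δφ²+q²Δλ²) = 12850.3 km
Excess = 12850.3 − 12220.9 = 629.4 ≈ 629 km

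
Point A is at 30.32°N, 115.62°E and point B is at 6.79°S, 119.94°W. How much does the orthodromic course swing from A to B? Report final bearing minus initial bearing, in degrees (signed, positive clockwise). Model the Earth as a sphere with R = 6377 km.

At departure: θ₁ = atan2(sin Δλ cos φ₂, cos φ₁ sin φ₂ − sin φ₁ cos φ₂ cos Δλ) = 77.51°
At arrival: θ₂ = atan2(sin Δλ cos φ₁, −cos φ₂ sin φ₁ + sin φ₂ cos φ₁ cos Δλ) = 121.93°
Δθ = θ₂ − θ₁ = +44.4°

+44.4°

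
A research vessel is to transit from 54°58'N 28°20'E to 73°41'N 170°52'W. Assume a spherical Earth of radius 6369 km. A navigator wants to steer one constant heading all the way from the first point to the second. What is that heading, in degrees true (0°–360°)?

Δψ = ln[tan(π/4+φ₂/2)/tan(π/4+φ₁/2)] = +0.7892
Δλ = +2.8065 rad (taken the short way round)
course = atan2(Δλ, Δψ) = 74.29°

74.3°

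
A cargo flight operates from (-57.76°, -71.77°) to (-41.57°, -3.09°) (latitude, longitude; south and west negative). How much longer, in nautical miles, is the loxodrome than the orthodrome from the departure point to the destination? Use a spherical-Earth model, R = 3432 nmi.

103 nmi

Great circle: cos σ = sin φ₁ sin φ₂ + cos φ₁ cos φ₂ cos Δλ,  σ = 0.7865 rad → d_gc = 2699.2 nmi
Rhumb line: Δψ = +0.4422, q = Δφ/Δψ = 0.6390, d_rh = R√(Δφ²+q²Δλ²) = 2802.1 nmi
Excess = 2802.1 − 2699.2 = 102.9 ≈ 103 nmi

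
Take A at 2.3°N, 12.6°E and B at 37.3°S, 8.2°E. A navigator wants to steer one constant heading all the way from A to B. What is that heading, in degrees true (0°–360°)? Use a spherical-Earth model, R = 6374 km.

185.9°

Meridional parts: M(φ₁)=+0.0402, M(φ₂)=-0.7026 → ΔM = -0.7427;  Δλ = -0.0768 rad
tan C = Δλ / ΔM = +0.1034 → C = 185.90°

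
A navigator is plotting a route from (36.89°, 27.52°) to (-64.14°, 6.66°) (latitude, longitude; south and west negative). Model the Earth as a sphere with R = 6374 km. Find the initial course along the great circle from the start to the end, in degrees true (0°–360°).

189.1°

N = sin Δλ·cos φ₂ = -0.1553;  D = cos φ₁ sin φ₂ − sin φ₁ cos φ₂ cos Δλ = -0.9644
initial course = atan2(N, D) = 189.15°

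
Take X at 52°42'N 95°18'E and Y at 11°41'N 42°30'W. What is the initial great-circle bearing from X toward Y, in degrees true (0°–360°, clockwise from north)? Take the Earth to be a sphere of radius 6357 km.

316.8°

N = sin Δλ·cos φ₂ = -0.6578;  D = cos φ₁ sin φ₂ − sin φ₁ cos φ₂ cos Δλ = +0.6998
initial course = atan2(N, D) = 316.77°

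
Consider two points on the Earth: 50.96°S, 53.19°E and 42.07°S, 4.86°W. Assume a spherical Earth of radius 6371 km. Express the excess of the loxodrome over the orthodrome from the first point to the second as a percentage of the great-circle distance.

2.4%

Great circle: σ = 0.6953 rad → d_gc = Rσ = 4429.9 km
Rhumb: Δφ = +0.1552, Δλ = -1.0132, Δψ = +0.2262, q = Δφ/Δψ = 0.6859 → d_rh = R√(Δφ²+q²Δλ²) = 4536.6 km
Excess = (4536.6 − 4429.9) / 4429.9 = 106.7 / 4429.9 = 2.41% ≈ 2.4%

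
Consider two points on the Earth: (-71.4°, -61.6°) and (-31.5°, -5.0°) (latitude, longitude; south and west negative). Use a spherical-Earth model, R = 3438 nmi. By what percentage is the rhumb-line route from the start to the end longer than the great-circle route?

Great circle: σ = 0.8699 rad → d_gc = Rσ = 2990.7 nmi
Rhumb: Δφ = +0.6964, Δλ = +0.9879, Δψ = +1.2296, q = Δφ/Δψ = 0.5663 → d_rh = R√(Δφ²+q²Δλ²) = 3071.1 nmi
Excess = (3071.1 − 2990.7) / 2990.7 = 80.4 / 2990.7 = 2.69% ≈ 2.7%

2.7%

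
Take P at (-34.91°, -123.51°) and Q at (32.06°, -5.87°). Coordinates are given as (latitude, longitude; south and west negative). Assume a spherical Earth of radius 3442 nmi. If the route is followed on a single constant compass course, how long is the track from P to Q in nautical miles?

Δψ = ln[tan(π/4+φ₂/2)/tan(π/4+φ₁/2)] = +1.2422;  Δφ = +1.1688 rad,  Δλ = +2.0532 rad
q = Δφ/Δψ = 0.9410
d = R·√(Δφ² + q²Δλ²) = 3442·2.25804 = 7772 nmi

7772 nmi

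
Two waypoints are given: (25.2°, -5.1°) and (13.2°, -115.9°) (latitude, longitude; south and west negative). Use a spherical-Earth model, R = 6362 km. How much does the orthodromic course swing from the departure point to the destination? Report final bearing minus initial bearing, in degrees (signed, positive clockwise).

At departure: θ₁ = atan2(sin Δλ cos φ₂, cos φ₁ sin φ₂ − sin φ₁ cos φ₂ cos Δλ) = 291.24°
At arrival: θ₂ = atan2(sin Δλ cos φ₁, −cos φ₂ sin φ₁ + sin φ₂ cos φ₁ cos Δλ) = 240.02°
Δθ = θ₂ − θ₁ = -51.2°

-51.2°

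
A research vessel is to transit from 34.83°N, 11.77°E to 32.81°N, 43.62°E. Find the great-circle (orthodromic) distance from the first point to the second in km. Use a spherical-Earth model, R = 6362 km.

2934 km

Haversine: a = sin²(Δφ/2)+cos φ₁ cos φ₂ sin²(Δλ/2) = 0.05225;  σ = 2·atan2(√a,√(1−a))
σ = 26.427° → d = Rσ = 6362·0.46124 = 2934 km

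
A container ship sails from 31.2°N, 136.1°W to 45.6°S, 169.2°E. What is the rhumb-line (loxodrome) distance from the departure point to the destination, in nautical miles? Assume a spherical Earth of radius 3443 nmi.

5503 nmi

Rhumb course C = atan2(Δλ, Δψ) with Δψ = ln[tan(π/4+φ₂/2)/tan(π/4+φ₁/2)] = -1.4699, Δλ = -0.9547 → C = 213.00°
d = R·|Δφ| / |cos C| = 3443·1.34041 / 0.83864 = 5503 nmi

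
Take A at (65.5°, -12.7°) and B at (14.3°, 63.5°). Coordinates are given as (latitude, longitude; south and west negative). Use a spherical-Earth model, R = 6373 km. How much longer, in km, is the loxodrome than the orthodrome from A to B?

298 km

Great circle: cos σ = sin φ₁ sin φ₂ + cos φ₁ cos φ₂ cos Δλ,  σ = 1.2444 rad → d_gc = 7930.7 km
Rhumb line: Δψ = -1.2751, q = Δφ/Δψ = 0.7008, d_rh = R√(Δφ²+q²Δλ²) = 8229.0 km
Excess = 8229.0 − 7930.7 = 298.3 ≈ 298 km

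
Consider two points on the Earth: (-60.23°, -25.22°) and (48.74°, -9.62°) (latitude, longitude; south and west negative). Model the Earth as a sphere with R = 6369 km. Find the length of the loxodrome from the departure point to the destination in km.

Δψ = ln[tan(π/4+φ₂/2)/tan(π/4+φ₁/2)] = +2.3019;  Δφ = +1.9019 rad,  Δλ = +0.2723 rad
q = Δφ/Δψ = 0.8262
d = R·√(Δφ² + q²Δλ²) = 6369·1.91514 = 12198 km

12198 km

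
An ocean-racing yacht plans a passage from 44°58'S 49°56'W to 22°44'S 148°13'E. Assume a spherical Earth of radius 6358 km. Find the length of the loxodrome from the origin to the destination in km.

Δψ = ln[tan(π/4+φ₂/2)/tan(π/4+φ₁/2)] = +0.4729;  Δφ = +0.3880 rad,  Δλ = -2.8248 rad
q = Δφ/Δψ = 0.8205
d = R·√(Δφ² + q²Δλ²) = 6358·2.35001 = 14941 km

14941 km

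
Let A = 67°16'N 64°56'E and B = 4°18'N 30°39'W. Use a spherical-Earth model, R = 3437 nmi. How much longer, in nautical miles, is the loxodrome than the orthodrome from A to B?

Great circle: cos σ = sin φ₁ sin φ₂ + cos φ₁ cos φ₂ cos Δλ,  σ = 1.5391 rad → d_gc = 5290.0 nmi
Rhumb line: Δψ = -1.5292, q = Δφ/Δψ = 0.7187, d_rh = R√(Δφ²+q²Δλ²) = 5589.9 nmi
Excess = 5589.9 − 5290.0 = 299.9 ≈ 300 nmi

300 nmi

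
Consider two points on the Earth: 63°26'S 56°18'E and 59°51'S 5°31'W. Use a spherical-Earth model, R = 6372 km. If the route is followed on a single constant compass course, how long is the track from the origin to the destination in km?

Rhumb course C = atan2(Δλ, Δψ) with Δψ = ln[tan(π/4+φ₂/2)/tan(π/4+φ₁/2)] = +0.1318, Δλ = -1.0789 → C = 276.97°
d = R·|Δφ| / |cos C| = 6372·0.06254 / 0.12129 = 3285 km

3285 km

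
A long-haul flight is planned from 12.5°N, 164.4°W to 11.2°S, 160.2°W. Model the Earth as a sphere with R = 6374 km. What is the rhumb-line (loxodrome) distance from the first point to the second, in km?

2677 km

Δψ = ln[tan(π/4+φ₂/2)/tan(π/4+φ₁/2)] = -0.4167;  Δφ = -0.4136 rad,  Δλ = +0.0733 rad
q = Δφ/Δψ = 0.9928
d = R·√(Δφ² + q²Δλ²) = 6374·0.42000 = 2677 km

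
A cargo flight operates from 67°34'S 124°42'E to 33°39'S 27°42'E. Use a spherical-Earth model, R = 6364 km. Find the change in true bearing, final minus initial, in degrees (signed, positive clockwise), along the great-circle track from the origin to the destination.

+84.8°

Initial bearing θ₁ = atan2(sin Δλ cos φ₂, cos φ₁ sin φ₂ − sin φ₁ cos φ₂ cos Δλ) = 249.72°
Final bearing θ₂ = (initial bearing from the destination back to the start) + 180° = 334.53°
Δθ = θ₂ − θ₁ = +84.8°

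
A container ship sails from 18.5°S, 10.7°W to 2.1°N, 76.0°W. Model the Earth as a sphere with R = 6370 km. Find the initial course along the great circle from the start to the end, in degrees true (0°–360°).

N = sin Δλ·cos φ₂ = -0.9079;  D = cos φ₁ sin φ₂ − sin φ₁ cos φ₂ cos Δλ = +0.1673
initial course = atan2(N, D) = 280.44°

280.4°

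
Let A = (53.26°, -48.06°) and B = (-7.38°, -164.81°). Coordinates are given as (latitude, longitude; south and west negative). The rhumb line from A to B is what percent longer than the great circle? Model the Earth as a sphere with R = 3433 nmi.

4.9%

Great circle: σ = 1.9497 rad → d_gc = Rσ = 6693.5 nmi
Rhumb: Δφ = -1.0584, Δλ = -2.0377, Δψ = -1.2316, q = Δφ/Δψ = 0.8594 → d_rh = R√(Δφ²+q²Δλ²) = 7024.3 nmi
Excess = (7024.3 − 6693.5) / 6693.5 = 330.8 / 6693.5 = 4.94% ≈ 4.9%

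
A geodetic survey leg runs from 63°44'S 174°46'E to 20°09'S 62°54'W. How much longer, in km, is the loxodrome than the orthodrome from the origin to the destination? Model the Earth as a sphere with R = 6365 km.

Great circle: cos σ = sin φ₁ sin φ₂ + cos φ₁ cos φ₂ cos Δλ,  σ = 1.4840 rad → d_gc = 9445.6 km
Rhumb line: Δψ = +1.0962, q = Δφ/Δψ = 0.6939, d_rh = R√(Δφ²+q²Δλ²) = 10600.8 km
Excess = 10600.8 − 9445.6 = 1155.2 ≈ 1155 km

1155 km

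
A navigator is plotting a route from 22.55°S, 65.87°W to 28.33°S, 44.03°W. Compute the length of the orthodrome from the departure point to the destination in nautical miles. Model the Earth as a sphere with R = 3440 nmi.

cos σ = sin φ₁ sin φ₂ + cos φ₁ cos φ₂ cos Δλ
      = sin(-22.55°)sin(-28.33°) + cos(-22.55°)cos(-28.33°)cos(21.84°) = 0.9366
σ = 20.517° → d = Rσ = 3440·0.35809 = 1232 nmi

1232 nmi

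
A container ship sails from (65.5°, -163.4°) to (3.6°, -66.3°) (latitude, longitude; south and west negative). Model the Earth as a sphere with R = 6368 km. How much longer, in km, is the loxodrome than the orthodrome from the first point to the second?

558 km

Great circle: cos σ = sin φ₁ sin φ₂ + cos φ₁ cos φ₂ cos Δλ,  σ = 1.5648 rad → d_gc = 9964.74 km
Rhumb line: Δψ = -1.4644, q = Δφ/Δψ = 0.7377, d_rh = R√(Δφ²+q²Δλ²) = 10522.25 km
Excess = 10522.25 − 9964.74 = 557.51 ≈ 558 km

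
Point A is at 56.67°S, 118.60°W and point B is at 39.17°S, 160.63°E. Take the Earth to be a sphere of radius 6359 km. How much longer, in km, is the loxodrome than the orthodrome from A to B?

308 km

Great circle: cos σ = sin φ₁ sin φ₂ + cos φ₁ cos φ₂ cos Δλ,  σ = 0.9322 rad → d_gc = 5927.9 km
Rhumb line: Δψ = +0.4620, q = Δφ/Δψ = 0.6611, d_rh = R√(Δφ²+q²Δλ²) = 6236.1 km
Excess = 6236.1 − 5927.9 = 308.2 ≈ 308 km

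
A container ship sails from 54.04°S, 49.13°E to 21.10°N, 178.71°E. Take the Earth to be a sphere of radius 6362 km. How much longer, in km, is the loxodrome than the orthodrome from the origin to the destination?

664 km

Great circle: cos σ = sin φ₁ sin φ₂ + cos φ₁ cos φ₂ cos Δλ,  σ = 2.2659 rad → d_gc = 14415.6 km
Rhumb line: Δψ = +1.5022, q = Δφ/Δψ = 0.8730, d_rh = R√(Δφ²+q²Δλ²) = 15079.3 km
Excess = 15079.3 − 14415.6 = 663.7 ≈ 664 km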